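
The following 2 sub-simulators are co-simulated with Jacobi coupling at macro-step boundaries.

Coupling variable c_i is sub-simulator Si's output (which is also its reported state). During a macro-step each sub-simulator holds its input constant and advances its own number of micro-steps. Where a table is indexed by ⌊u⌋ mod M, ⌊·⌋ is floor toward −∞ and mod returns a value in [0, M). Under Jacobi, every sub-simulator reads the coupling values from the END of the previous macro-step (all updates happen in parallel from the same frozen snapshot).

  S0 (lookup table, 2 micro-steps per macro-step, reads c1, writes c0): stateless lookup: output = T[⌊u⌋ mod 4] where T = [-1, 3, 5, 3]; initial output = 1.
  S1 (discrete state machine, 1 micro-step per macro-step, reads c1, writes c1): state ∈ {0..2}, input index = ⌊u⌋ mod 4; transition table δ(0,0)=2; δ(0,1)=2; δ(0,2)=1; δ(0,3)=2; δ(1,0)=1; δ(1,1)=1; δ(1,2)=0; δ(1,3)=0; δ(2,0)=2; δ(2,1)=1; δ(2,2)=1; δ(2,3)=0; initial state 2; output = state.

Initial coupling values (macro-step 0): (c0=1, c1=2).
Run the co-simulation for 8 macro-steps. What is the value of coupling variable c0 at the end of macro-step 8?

macro 1: S0 reads c1=2 → after 2×micro: 5; S1 reads c1=2 → after 1×micro: 1 ⇒ (c0=5, c1=1)
macro 2: S0 reads c1=1 → after 2×micro: 3; S1 reads c1=1 → after 1×micro: 1 ⇒ (c0=3, c1=1)
macro 3: S0 reads c1=1 → after 2×micro: 3; S1 reads c1=1 → after 1×micro: 1 ⇒ (c0=3, c1=1)
macro 4: S0 reads c1=1 → after 2×micro: 3; S1 reads c1=1 → after 1×micro: 1 ⇒ (c0=3, c1=1)
macro 5: S0 reads c1=1 → after 2×micro: 3; S1 reads c1=1 → after 1×micro: 1 ⇒ (c0=3, c1=1)
macro 6: S0 reads c1=1 → after 2×micro: 3; S1 reads c1=1 → after 1×micro: 1 ⇒ (c0=3, c1=1)
macro 7: S0 reads c1=1 → after 2×micro: 3; S1 reads c1=1 → after 1×micro: 1 ⇒ (c0=3, c1=1)
macro 8: S0 reads c1=1 → after 2×micro: 3; S1 reads c1=1 → after 1×micro: 1 ⇒ (c0=3, c1=1)

c0 at macro-step 8 = 3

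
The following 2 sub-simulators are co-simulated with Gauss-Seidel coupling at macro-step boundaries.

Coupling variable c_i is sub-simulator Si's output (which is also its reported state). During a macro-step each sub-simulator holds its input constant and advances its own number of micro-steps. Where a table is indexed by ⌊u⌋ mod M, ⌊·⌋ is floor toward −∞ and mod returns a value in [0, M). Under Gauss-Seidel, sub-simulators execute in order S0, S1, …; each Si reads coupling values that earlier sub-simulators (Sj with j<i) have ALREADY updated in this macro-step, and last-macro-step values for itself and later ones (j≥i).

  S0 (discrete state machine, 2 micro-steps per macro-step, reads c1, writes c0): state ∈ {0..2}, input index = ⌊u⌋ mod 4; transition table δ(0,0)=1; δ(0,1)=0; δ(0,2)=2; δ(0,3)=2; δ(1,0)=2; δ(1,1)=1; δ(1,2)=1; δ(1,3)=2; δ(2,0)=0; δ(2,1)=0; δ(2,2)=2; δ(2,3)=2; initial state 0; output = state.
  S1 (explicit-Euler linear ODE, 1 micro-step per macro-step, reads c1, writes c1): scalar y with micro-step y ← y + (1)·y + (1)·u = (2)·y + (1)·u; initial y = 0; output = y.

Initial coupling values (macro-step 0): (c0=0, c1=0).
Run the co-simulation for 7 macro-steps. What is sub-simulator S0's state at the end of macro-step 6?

macro 1: S0 reads c1=0 → after 2×micro: 2; S1 reads c1=0 → after 1×micro: 0 ⇒ (c0=2, c1=0)
macro 2: S0 reads c1=0 → after 2×micro: 1; S1 reads c1=0 → after 1×micro: 0 ⇒ (c0=1, c1=0)
macro 3: S0 reads c1=0 → after 2×micro: 0; S1 reads c1=0 → after 1×micro: 0 ⇒ (c0=0, c1=0)
macro 4: S0 reads c1=0 → after 2×micro: 2; S1 reads c1=0 → after 1×micro: 0 ⇒ (c0=2, c1=0)
macro 5: S0 reads c1=0 → after 2×micro: 1; S1 reads c1=0 → after 1×micro: 0 ⇒ (c0=1, c1=0)
macro 6: S0 reads c1=0 → after 2×micro: 0; S1 reads c1=0 → after 1×micro: 0 ⇒ (c0=0, c1=0)
macro 7: S0 reads c1=0 → after 2×micro: 2; S1 reads c1=0 → after 1×micro: 0 ⇒ (c0=2, c1=0)

S0 state at macro-step 6 = 0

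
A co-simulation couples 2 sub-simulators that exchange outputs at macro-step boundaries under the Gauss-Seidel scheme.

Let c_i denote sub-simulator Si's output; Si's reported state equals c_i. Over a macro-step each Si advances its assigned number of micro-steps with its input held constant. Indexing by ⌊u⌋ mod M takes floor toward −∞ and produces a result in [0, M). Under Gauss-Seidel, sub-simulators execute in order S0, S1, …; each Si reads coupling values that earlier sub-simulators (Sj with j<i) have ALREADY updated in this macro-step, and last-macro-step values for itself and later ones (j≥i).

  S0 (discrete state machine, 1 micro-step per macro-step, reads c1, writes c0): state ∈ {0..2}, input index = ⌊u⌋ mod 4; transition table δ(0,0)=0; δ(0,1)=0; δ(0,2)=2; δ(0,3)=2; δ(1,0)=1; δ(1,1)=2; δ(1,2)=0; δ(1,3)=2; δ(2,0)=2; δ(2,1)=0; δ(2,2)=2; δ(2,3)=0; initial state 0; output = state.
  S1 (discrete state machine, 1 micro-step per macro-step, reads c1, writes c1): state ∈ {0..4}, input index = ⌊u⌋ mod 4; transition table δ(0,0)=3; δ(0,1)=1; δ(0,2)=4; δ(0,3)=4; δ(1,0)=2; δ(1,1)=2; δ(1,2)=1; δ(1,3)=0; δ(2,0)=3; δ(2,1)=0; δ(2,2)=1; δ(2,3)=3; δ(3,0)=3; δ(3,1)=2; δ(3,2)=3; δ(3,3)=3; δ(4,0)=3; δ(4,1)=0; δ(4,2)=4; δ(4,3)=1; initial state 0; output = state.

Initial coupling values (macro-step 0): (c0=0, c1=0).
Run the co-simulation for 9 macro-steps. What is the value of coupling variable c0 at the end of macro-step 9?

macro 1: S0 reads c1=0 → after 1×micro: 0; S1 reads c1=0 → after 1×micro: 3 ⇒ (c0=0, c1=3)
macro 2: S0 reads c1=3 → after 1×micro: 2; S1 reads c1=3 → after 1×micro: 3 ⇒ (c0=2, c1=3)
macro 3: S0 reads c1=3 → after 1×micro: 0; S1 reads c1=3 → after 1×micro: 3 ⇒ (c0=0, c1=3)
macro 4: S0 reads c1=3 → after 1×micro: 2; S1 reads c1=3 → after 1×micro: 3 ⇒ (c0=2, c1=3)
macro 5: S0 reads c1=3 → after 1×micro: 0; S1 reads c1=3 → after 1×micro: 3 ⇒ (c0=0, c1=3)
macro 6: S0 reads c1=3 → after 1×micro: 2; S1 reads c1=3 → after 1×micro: 3 ⇒ (c0=2, c1=3)
macro 7: S0 reads c1=3 → after 1×micro: 0; S1 reads c1=3 → after 1×micro: 3 ⇒ (c0=0, c1=3)
macro 8: S0 reads c1=3 → after 1×micro: 2; S1 reads c1=3 → after 1×micro: 3 ⇒ (c0=2, c1=3)
macro 9: S0 reads c1=3 → after 1×micro: 0; S1 reads c1=3 → after 1×micro: 3 ⇒ (c0=0, c1=3)

c0 at macro-step 9 = 0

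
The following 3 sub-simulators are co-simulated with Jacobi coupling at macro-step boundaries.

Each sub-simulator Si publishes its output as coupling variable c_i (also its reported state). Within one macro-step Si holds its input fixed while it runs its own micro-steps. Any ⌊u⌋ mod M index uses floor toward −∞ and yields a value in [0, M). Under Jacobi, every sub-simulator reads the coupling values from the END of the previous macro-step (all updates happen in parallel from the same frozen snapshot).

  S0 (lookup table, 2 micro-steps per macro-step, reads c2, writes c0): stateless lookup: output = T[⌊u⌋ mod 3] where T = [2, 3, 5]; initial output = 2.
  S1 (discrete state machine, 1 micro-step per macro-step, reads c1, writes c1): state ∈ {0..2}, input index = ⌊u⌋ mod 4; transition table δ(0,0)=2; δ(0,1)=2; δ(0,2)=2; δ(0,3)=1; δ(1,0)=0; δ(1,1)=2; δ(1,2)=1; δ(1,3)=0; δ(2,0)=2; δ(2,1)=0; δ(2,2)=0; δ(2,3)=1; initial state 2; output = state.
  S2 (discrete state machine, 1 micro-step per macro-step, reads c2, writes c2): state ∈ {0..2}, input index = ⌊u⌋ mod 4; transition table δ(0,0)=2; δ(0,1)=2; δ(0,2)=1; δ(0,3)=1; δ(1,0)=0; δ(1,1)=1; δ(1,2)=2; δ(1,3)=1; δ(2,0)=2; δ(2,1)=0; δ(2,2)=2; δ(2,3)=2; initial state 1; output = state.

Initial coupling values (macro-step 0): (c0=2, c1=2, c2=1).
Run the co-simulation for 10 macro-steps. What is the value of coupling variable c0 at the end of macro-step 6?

macro 1: S0 reads c2=1 → after 2×micro: 3; S1 reads c1=2 → after 1×micro: 0; S2 reads c2=1 → after 1×micro: 1 ⇒ (c0=3, c1=0, c2=1)
macro 2: S0 reads c2=1 → after 2×micro: 3; S1 reads c1=0 → after 1×micro: 2; S2 reads c2=1 → after 1×micro: 1 ⇒ (c0=3, c1=2, c2=1)
macro 3: S0 reads c2=1 → after 2×micro: 3; S1 reads c1=2 → after 1×micro: 0; S2 reads c2=1 → after 1×micro: 1 ⇒ (c0=3, c1=0, c2=1)
macro 4: S0 reads c2=1 → after 2×micro: 3; S1 reads c1=0 → after 1×micro: 2; S2 reads c2=1 → after 1×micro: 1 ⇒ (c0=3, c1=2, c2=1)
macro 5: S0 reads c2=1 → after 2×micro: 3; S1 reads c1=2 → after 1×micro: 0; S2 reads c2=1 → after 1×micro: 1 ⇒ (c0=3, c1=0, c2=1)
macro 6: S0 reads c2=1 → after 2×micro: 3; S1 reads c1=0 → after 1×micro: 2; S2 reads c2=1 → after 1×micro: 1 ⇒ (c0=3, c1=2, c2=1)
macro 7: S0 reads c2=1 → after 2×micro: 3; S1 reads c1=2 → after 1×micro: 0; S2 reads c2=1 → after 1×micro: 1 ⇒ (c0=3, c1=0, c2=1)
macro 8: S0 reads c2=1 → after 2×micro: 3; S1 reads c1=0 → after 1×micro: 2; S2 reads c2=1 → after 1×micro: 1 ⇒ (c0=3, c1=2, c2=1)
macro 9: S0 reads c2=1 → after 2×micro: 3; S1 reads c1=2 → after 1×micro: 0; S2 reads c2=1 → after 1×micro: 1 ⇒ (c0=3, c1=0, c2=1)
macro 10: S0 reads c2=1 → after 2×micro: 3; S1 reads c1=0 → after 1×micro: 2; S2 reads c2=1 → after 1×micro: 1 ⇒ (c0=3, c1=2, c2=1)

c0 at macro-step 6 = 3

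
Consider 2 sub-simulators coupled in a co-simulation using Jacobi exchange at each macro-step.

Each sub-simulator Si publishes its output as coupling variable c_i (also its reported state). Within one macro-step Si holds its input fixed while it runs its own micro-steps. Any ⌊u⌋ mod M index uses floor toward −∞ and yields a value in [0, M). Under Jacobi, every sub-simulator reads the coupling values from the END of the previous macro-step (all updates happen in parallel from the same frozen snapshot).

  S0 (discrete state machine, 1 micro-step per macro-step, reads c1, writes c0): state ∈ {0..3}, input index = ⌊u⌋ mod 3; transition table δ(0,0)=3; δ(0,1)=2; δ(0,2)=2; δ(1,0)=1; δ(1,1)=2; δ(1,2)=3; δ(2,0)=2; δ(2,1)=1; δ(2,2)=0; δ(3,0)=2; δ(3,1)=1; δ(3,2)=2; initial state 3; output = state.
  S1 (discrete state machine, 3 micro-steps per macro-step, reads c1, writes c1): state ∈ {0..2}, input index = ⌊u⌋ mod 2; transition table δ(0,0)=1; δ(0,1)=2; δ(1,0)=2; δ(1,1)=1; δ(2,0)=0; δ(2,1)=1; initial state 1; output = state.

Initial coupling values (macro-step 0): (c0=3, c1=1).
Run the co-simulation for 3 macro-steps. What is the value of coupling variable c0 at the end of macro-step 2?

c0 at macro-step 2 = 2

macro 1: S0 reads c1=1 → after 1×micro: 1; S1 reads c1=1 → after 3×micro: 1 ⇒ (c0=1, c1=1)
macro 2: S0 reads c1=1 → after 1×micro: 2; S1 reads c1=1 → after 3×micro: 1 ⇒ (c0=2, c1=1)
macro 3: S0 reads c1=1 → after 1×micro: 1; S1 reads c1=1 → after 3×micro: 1 ⇒ (c0=1, c1=1)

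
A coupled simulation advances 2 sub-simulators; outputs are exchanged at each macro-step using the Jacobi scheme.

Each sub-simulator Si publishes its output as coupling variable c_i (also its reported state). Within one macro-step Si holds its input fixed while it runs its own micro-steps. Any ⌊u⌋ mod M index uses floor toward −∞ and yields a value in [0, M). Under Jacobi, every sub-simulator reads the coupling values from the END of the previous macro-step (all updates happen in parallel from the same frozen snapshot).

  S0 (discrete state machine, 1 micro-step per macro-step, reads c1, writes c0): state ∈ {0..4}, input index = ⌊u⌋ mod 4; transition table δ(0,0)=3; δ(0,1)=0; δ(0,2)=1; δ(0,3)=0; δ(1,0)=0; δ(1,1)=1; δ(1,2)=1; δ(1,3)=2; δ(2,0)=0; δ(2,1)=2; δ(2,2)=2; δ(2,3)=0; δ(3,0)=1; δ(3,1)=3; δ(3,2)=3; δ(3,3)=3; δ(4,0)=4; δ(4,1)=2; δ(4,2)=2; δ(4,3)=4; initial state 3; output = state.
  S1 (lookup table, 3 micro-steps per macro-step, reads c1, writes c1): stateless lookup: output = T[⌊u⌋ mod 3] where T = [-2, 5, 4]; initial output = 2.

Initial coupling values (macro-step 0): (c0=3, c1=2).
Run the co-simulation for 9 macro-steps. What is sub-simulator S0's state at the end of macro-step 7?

S0 state at macro-step 7 = 3

macro 1: S0 reads c1=2 → after 1×micro: 3; S1 reads c1=2 → after 3×micro: 4 ⇒ (c0=3, c1=4)
macro 2: S0 reads c1=4 → after 1×micro: 1; S1 reads c1=4 → after 3×micro: 5 ⇒ (c0=1, c1=5)
macro 3: S0 reads c1=5 → after 1×micro: 1; S1 reads c1=5 → after 3×micro: 4 ⇒ (c0=1, c1=4)
macro 4: S0 reads c1=4 → after 1×micro: 0; S1 reads c1=4 → after 3×micro: 5 ⇒ (c0=0, c1=5)
macro 5: S0 reads c1=5 → after 1×micro: 0; S1 reads c1=5 → after 3×micro: 4 ⇒ (c0=0, c1=4)
macro 6: S0 reads c1=4 → after 1×micro: 3; S1 reads c1=4 → after 3×micro: 5 ⇒ (c0=3, c1=5)
macro 7: S0 reads c1=5 → after 1×micro: 3; S1 reads c1=5 → after 3×micro: 4 ⇒ (c0=3, c1=4)
macro 8: S0 reads c1=4 → after 1×micro: 1; S1 reads c1=4 → after 3×micro: 5 ⇒ (c0=1, c1=5)
macro 9: S0 reads c1=5 → after 1×micro: 1; S1 reads c1=5 → after 3×micro: 4 ⇒ (c0=1, c1=4)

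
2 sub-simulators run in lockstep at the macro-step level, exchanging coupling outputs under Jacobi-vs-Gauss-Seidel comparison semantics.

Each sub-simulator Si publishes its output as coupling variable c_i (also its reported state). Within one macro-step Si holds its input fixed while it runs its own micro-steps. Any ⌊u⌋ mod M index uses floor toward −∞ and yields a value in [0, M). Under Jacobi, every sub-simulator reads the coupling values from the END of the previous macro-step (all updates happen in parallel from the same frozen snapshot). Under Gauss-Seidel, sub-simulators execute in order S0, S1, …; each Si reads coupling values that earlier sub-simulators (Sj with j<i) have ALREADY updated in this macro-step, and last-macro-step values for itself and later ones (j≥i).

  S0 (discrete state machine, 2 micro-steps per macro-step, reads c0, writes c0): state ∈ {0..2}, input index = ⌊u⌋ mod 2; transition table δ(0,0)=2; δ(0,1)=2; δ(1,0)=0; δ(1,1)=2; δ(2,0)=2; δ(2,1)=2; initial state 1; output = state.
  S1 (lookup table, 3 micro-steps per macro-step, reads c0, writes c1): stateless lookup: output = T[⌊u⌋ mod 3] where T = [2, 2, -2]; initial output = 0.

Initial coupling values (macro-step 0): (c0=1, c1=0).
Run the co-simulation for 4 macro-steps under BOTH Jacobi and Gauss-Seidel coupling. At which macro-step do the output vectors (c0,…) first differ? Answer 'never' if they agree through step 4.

first divergence at macro-step: 1

[Jacobi] macro 1: S0 reads c0=1 → after 2×micro: 2; S1 reads c0=1 → after 3×micro: 2 ⇒ (c0=2, c1=2)
[Jacobi] macro 2: S0 reads c0=2 → after 2×micro: 2; S1 reads c0=2 → after 3×micro: -2 ⇒ (c0=2, c1=-2)
[Jacobi] macro 3: S0 reads c0=2 → after 2×micro: 2; S1 reads c0=2 → after 3×micro: -2 ⇒ (c0=2, c1=-2)
[Jacobi] macro 4: S0 reads c0=2 → after 2×micro: 2; S1 reads c0=2 → after 3×micro: -2 ⇒ (c0=2, c1=-2)
[Gauss-Seidel] macro 1: S0 reads c0=1 → after 2×micro: 2; S1 reads c0=2 → after 3×micro: -2 ⇒ (c0=2, c1=-2)
[Gauss-Seidel] macro 2: S0 reads c0=2 → after 2×micro: 2; S1 reads c0=2 → after 3×micro: -2 ⇒ (c0=2, c1=-2)
[Gauss-Seidel] macro 3: S0 reads c0=2 → after 2×micro: 2; S1 reads c0=2 → after 3×micro: -2 ⇒ (c0=2, c1=-2)
[Gauss-Seidel] macro 4: S0 reads c0=2 → after 2×micro: 2; S1 reads c0=2 → after 3×micro: -2 ⇒ (c0=2, c1=-2)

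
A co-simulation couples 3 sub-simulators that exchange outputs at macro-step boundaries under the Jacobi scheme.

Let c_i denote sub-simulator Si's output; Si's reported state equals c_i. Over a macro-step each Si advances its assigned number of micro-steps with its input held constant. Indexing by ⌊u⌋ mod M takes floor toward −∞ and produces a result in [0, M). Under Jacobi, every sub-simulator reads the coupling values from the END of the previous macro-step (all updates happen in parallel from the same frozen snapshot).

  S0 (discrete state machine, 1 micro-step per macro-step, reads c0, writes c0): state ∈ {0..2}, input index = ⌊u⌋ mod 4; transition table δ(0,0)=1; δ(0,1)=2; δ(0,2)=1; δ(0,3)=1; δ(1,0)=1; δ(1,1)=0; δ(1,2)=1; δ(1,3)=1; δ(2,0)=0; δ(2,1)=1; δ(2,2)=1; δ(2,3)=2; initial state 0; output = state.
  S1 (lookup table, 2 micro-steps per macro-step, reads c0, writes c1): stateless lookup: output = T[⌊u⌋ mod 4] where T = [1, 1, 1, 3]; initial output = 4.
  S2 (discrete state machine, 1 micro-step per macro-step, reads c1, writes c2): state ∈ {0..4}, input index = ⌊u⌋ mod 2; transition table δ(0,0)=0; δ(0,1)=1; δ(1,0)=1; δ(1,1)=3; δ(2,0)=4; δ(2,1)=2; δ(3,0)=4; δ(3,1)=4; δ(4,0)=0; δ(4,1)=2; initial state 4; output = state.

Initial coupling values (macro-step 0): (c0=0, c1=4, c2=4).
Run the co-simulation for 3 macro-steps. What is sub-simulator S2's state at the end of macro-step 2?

S2 state at macro-step 2 = 1

macro 1: S0 reads c0=0 → after 1×micro: 1; S1 reads c0=0 → after 2×micro: 1; S2 reads c1=4 → after 1×micro: 0 ⇒ (c0=1, c1=1, c2=0)
macro 2: S0 reads c0=1 → after 1×micro: 0; S1 reads c0=1 → after 2×micro: 1; S2 reads c1=1 → after 1×micro: 1 ⇒ (c0=0, c1=1, c2=1)
macro 3: S0 reads c0=0 → after 1×micro: 1; S1 reads c0=0 → after 2×micro: 1; S2 reads c1=1 → after 1×micro: 3 ⇒ (c0=1, c1=1, c2=3)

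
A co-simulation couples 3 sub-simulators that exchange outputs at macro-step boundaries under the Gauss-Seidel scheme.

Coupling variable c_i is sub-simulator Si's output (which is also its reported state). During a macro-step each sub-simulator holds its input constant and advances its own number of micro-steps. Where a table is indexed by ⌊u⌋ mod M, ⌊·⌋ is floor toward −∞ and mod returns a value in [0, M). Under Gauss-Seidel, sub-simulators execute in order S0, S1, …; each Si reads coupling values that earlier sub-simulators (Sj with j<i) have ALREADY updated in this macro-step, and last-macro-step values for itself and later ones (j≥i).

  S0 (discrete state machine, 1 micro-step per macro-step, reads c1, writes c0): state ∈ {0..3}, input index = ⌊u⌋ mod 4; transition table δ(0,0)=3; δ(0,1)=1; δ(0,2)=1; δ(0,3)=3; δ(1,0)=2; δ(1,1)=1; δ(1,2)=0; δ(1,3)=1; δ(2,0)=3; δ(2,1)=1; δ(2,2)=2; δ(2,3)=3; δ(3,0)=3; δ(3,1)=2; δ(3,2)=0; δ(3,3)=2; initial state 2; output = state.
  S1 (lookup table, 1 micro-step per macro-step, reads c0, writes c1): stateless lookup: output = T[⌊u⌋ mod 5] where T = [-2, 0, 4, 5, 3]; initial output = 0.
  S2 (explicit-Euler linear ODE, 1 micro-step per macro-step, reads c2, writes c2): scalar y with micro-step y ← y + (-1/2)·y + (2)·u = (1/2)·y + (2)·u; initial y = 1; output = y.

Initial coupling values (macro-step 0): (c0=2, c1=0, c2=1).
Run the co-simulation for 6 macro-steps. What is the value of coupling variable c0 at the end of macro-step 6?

c0 at macro-step 6 = 2

macro 1: S0 reads c1=0 → after 1×micro: 3; S1 reads c0=3 → after 1×micro: 5; S2 reads c2=1 → after 1×micro: 5/2 ⇒ (c0=3, c1=5, c2=5/2)
macro 2: S0 reads c1=5 → after 1×micro: 2; S1 reads c0=2 → after 1×micro: 4; S2 reads c2=5/2 → after 1×micro: 25/4 ⇒ (c0=2, c1=4, c2=25/4)
macro 3: S0 reads c1=4 → after 1×micro: 3; S1 reads c0=3 → after 1×micro: 5; S2 reads c2=25/4 → after 1×micro: 125/8 ⇒ (c0=3, c1=5, c2=125/8)
macro 4: S0 reads c1=5 → after 1×micro: 2; S1 reads c0=2 → after 1×micro: 4; S2 reads c2=125/8 → after 1×micro: 625/16 ⇒ (c0=2, c1=4, c2=625/16)
macro 5: S0 reads c1=4 → after 1×micro: 3; S1 reads c0=3 → after 1×micro: 5; S2 reads c2=625/16 → after 1×micro: 3125/32 ⇒ (c0=3, c1=5, c2=3125/32)
macro 6: S0 reads c1=5 → after 1×micro: 2; S1 reads c0=2 → after 1×micro: 4; S2 reads c2=3125/32 → after 1×micro: 15625/64 ⇒ (c0=2, c1=4, c2=15625/64)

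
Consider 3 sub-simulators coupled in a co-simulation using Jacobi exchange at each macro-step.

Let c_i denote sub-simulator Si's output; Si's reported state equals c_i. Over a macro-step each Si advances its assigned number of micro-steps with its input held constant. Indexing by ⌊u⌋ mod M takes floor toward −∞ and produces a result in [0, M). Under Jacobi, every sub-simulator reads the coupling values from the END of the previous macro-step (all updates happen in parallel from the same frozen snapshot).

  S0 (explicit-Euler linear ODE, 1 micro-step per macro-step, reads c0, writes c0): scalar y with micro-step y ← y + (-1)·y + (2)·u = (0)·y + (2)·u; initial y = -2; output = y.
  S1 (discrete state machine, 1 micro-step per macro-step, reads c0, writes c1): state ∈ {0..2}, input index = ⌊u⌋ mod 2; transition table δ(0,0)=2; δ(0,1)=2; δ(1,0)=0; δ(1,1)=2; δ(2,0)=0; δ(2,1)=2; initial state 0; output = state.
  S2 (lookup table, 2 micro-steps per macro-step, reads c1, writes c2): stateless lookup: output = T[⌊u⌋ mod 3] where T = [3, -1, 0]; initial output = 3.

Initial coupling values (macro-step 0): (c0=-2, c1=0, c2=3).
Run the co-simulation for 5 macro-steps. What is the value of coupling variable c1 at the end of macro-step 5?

c1 at macro-step 5 = 2

macro 1: S0 reads c0=-2 → after 1×micro: -4; S1 reads c0=-2 → after 1×micro: 2; S2 reads c1=0 → after 2×micro: 3 ⇒ (c0=-4, c1=2, c2=3)
macro 2: S0 reads c0=-4 → after 1×micro: -8; S1 reads c0=-4 → after 1×micro: 0; S2 reads c1=2 → after 2×micro: 0 ⇒ (c0=-8, c1=0, c2=0)
macro 3: S0 reads c0=-8 → after 1×micro: -16; S1 reads c0=-8 → after 1×micro: 2; S2 reads c1=0 → after 2×micro: 3 ⇒ (c0=-16, c1=2, c2=3)
macro 4: S0 reads c0=-16 → after 1×micro: -32; S1 reads c0=-16 → after 1×micro: 0; S2 reads c1=2 → after 2×micro: 0 ⇒ (c0=-32, c1=0, c2=0)
macro 5: S0 reads c0=-32 → after 1×micro: -64; S1 reads c0=-32 → after 1×micro: 2; S2 reads c1=0 → after 2×micro: 3 ⇒ (c0=-64, c1=2, c2=3)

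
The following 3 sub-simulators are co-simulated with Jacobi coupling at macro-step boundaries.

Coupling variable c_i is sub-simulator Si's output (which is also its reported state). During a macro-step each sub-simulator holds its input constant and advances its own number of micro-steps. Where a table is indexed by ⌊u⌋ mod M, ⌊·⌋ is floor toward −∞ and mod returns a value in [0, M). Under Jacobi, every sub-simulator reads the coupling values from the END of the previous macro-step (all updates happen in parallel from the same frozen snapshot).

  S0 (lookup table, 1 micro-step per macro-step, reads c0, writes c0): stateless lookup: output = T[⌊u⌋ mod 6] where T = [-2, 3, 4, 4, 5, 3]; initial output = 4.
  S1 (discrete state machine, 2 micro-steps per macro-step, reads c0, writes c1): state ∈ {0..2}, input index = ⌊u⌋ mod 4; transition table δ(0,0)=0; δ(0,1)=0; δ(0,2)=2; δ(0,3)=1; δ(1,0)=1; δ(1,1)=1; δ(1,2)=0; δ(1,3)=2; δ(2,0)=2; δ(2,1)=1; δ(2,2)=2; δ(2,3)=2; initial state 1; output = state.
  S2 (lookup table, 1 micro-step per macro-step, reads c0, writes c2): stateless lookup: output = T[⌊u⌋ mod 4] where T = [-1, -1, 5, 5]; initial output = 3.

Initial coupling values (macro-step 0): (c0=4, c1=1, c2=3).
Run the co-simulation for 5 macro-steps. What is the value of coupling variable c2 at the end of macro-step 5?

macro 1: S0 reads c0=4 → after 1×micro: 5; S1 reads c0=4 → after 2×micro: 1; S2 reads c0=4 → after 1×micro: -1 ⇒ (c0=5, c1=1, c2=-1)
macro 2: S0 reads c0=5 → after 1×micro: 3; S1 reads c0=5 → after 2×micro: 1; S2 reads c0=5 → after 1×micro: -1 ⇒ (c0=3, c1=1, c2=-1)
macro 3: S0 reads c0=3 → after 1×micro: 4; S1 reads c0=3 → after 2×micro: 2; S2 reads c0=3 → after 1×micro: 5 ⇒ (c0=4, c1=2, c2=5)
macro 4: S0 reads c0=4 → after 1×micro: 5; S1 reads c0=4 → after 2×micro: 2; S2 reads c0=4 → after 1×micro: -1 ⇒ (c0=5, c1=2, c2=-1)
macro 5: S0 reads c0=5 → after 1×micro: 3; S1 reads c0=5 → after 2×micro: 1; S2 reads c0=5 → after 1×micro: -1 ⇒ (c0=3, c1=1, c2=-1)

c2 at macro-step 5 = -1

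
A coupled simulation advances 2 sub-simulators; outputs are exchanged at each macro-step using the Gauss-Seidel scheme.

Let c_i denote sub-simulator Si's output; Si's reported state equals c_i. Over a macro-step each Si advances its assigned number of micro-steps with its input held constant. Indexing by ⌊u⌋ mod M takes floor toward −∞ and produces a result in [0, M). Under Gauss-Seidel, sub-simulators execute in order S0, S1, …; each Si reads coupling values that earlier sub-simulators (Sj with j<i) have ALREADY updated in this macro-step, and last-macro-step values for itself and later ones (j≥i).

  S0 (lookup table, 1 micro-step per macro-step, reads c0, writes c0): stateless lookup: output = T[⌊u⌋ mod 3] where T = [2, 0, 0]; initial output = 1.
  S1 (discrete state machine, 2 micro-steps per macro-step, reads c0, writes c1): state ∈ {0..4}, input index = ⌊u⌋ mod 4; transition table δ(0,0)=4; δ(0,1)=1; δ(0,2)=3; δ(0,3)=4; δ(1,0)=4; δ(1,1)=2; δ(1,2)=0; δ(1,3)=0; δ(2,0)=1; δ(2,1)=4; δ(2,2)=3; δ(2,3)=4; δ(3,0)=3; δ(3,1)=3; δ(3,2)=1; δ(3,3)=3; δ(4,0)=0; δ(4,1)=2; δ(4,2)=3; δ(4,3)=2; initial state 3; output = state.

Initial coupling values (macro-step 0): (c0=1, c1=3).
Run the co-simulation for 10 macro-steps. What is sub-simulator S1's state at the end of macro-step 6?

macro 1: S0 reads c0=1 → after 1×micro: 0; S1 reads c0=0 → after 2×micro: 3 ⇒ (c0=0, c1=3)
macro 2: S0 reads c0=0 → after 1×micro: 2; S1 reads c0=2 → after 2×micro: 0 ⇒ (c0=2, c1=0)
macro 3: S0 reads c0=2 → after 1×micro: 0; S1 reads c0=0 → after 2×micro: 0 ⇒ (c0=0, c1=0)
macro 4: S0 reads c0=0 → after 1×micro: 2; S1 reads c0=2 → after 2×micro: 1 ⇒ (c0=2, c1=1)
macro 5: S0 reads c0=2 → after 1×micro: 0; S1 reads c0=0 → after 2×micro: 0 ⇒ (c0=0, c1=0)
macro 6: S0 reads c0=0 → after 1×micro: 2; S1 reads c0=2 → after 2×micro: 1 ⇒ (c0=2, c1=1)
macro 7: S0 reads c0=2 → after 1×micro: 0; S1 reads c0=0 → after 2×micro: 0 ⇒ (c0=0, c1=0)
macro 8: S0 reads c0=0 → after 1×micro: 2; S1 reads c0=2 → after 2×micro: 1 ⇒ (c0=2, c1=1)
macro 9: S0 reads c0=2 → after 1×micro: 0; S1 reads c0=0 → after 2×micro: 0 ⇒ (c0=0, c1=0)
macro 10: S0 reads c0=0 → after 1×micro: 2; S1 reads c0=2 → after 2×micro: 1 ⇒ (c0=2, c1=1)

S1 state at macro-step 6 = 1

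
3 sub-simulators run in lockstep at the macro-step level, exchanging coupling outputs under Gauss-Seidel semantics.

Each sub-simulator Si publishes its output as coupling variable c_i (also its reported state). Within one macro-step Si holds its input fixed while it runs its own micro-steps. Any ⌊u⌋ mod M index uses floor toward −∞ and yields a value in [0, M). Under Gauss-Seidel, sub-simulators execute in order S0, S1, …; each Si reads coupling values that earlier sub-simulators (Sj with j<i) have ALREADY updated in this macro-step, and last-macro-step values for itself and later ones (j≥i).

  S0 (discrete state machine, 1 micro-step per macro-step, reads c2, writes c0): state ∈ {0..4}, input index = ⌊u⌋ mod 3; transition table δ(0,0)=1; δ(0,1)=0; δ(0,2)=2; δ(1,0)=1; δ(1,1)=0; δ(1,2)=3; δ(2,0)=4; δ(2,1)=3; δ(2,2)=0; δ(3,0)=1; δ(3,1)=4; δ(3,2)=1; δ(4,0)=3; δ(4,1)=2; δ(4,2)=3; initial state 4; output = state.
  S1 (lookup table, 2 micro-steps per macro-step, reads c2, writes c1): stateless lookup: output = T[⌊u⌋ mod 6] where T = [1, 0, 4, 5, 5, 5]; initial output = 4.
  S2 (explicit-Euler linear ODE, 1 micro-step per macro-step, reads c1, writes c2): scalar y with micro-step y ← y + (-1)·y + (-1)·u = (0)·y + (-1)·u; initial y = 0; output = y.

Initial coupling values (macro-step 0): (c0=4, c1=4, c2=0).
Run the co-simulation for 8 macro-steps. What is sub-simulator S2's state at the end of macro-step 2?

S2 state at macro-step 2 = -5

macro 1: S0 reads c2=0 → after 1×micro: 3; S1 reads c2=0 → after 2×micro: 1; S2 reads c1=1 → after 1×micro: -1 ⇒ (c0=3, c1=1, c2=-1)
macro 2: S0 reads c2=-1 → after 1×micro: 1; S1 reads c2=-1 → after 2×micro: 5; S2 reads c1=5 → after 1×micro: -5 ⇒ (c0=1, c1=5, c2=-5)
macro 3: S0 reads c2=-5 → after 1×micro: 0; S1 reads c2=-5 → after 2×micro: 0; S2 reads c1=0 → after 1×micro: 0 ⇒ (c0=0, c1=0, c2=0)
macro 4: S0 reads c2=0 → after 1×micro: 1; S1 reads c2=0 → after 2×micro: 1; S2 reads c1=1 → after 1×micro: -1 ⇒ (c0=1, c1=1, c2=-1)
macro 5: S0 reads c2=-1 → after 1×micro: 3; S1 reads c2=-1 → after 2×micro: 5; S2 reads c1=5 → after 1×micro: -5 ⇒ (c0=3, c1=5, c2=-5)
macro 6: S0 reads c2=-5 → after 1×micro: 4; S1 reads c2=-5 → after 2×micro: 0; S2 reads c1=0 → after 1×micro: 0 ⇒ (c0=4, c1=0, c2=0)
macro 7: S0 reads c2=0 → after 1×micro: 3; S1 reads c2=0 → after 2×micro: 1; S2 reads c1=1 → after 1×micro: -1 ⇒ (c0=3, c1=1, c2=-1)
macro 8: S0 reads c2=-1 → after 1×micro: 1; S1 reads c2=-1 → after 2×micro: 5; S2 reads c1=5 → after 1×micro: -5 ⇒ (c0=1, c1=5, c2=-5)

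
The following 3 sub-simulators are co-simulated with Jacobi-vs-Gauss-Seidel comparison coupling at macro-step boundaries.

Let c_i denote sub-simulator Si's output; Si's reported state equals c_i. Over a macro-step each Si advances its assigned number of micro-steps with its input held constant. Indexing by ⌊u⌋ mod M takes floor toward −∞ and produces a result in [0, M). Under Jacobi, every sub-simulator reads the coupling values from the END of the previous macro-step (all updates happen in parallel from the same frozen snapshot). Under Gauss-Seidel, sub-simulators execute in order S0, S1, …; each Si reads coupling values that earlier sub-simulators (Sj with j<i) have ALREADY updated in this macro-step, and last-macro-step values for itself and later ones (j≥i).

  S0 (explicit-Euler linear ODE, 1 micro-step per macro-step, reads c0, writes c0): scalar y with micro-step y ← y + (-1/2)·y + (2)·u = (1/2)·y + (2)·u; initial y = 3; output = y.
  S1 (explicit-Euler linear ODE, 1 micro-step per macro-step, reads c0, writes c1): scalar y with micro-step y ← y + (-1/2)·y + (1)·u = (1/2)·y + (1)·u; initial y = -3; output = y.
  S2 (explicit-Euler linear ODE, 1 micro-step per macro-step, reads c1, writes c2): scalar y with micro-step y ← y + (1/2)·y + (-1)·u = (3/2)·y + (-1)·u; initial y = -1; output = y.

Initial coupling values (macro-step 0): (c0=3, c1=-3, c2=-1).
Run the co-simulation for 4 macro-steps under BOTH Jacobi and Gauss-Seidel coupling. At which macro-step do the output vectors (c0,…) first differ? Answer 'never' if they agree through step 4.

first divergence at macro-step: 1

[Jacobi] macro 1: S0 reads c0=3 → after 1×micro: 15/2; S1 reads c0=3 → after 1×micro: 3/2; S2 reads c1=-3 → after 1×micro: 3/2 ⇒ (c0=15/2, c1=3/2, c2=3/2)
[Jacobi] macro 2: S0 reads c0=15/2 → after 1×micro: 75/4; S1 reads c0=15/2 → after 1×micro: 33/4; S2 reads c1=3/2 → after 1×micro: 3/4 ⇒ (c0=75/4, c1=33/4, c2=3/4)
[Jacobi] macro 3: S0 reads c0=75/4 → after 1×micro: 375/8; S1 reads c0=75/4 → after 1×micro: 183/8; S2 reads c1=33/4 → after 1×micro: -57/8 ⇒ (c0=375/8, c1=183/8, c2=-57/8)
[Jacobi] macro 4: S0 reads c0=375/8 → after 1×micro: 1875/16; S1 reads c0=375/8 → after 1×micro: 933/16; S2 reads c1=183/8 → after 1×micro: -537/16 ⇒ (c0=1875/16, c1=933/16, c2=-537/16)
[Gauss-Seidel] macro 1: S0 reads c0=3 → after 1×micro: 15/2; S1 reads c0=15/2 → after 1×micro: 6; S2 reads c1=6 → after 1×micro: -15/2 ⇒ (c0=15/2, c1=6, c2=-15/2)
[Gauss-Seidel] macro 2: S0 reads c0=15/2 → after 1×micro: 75/4; S1 reads c0=75/4 → after 1×micro: 87/4; S2 reads c1=87/4 → after 1×micro: -33 ⇒ (c0=75/4, c1=87/4, c2=-33)
[Gauss-Seidel] macro 3: S0 reads c0=75/4 → after 1×micro: 375/8; S1 reads c0=375/8 → after 1×micro: 231/4; S2 reads c1=231/4 → after 1×micro: -429/4 ⇒ (c0=375/8, c1=231/4, c2=-429/4)
[Gauss-Seidel] macro 4: S0 reads c0=375/8 → after 1×micro: 1875/16; S1 reads c0=1875/16 → after 1×micro: 2337/16; S2 reads c1=2337/16 → after 1×micro: -4911/16 ⇒ (c0=1875/16, c1=2337/16, c2=-4911/16)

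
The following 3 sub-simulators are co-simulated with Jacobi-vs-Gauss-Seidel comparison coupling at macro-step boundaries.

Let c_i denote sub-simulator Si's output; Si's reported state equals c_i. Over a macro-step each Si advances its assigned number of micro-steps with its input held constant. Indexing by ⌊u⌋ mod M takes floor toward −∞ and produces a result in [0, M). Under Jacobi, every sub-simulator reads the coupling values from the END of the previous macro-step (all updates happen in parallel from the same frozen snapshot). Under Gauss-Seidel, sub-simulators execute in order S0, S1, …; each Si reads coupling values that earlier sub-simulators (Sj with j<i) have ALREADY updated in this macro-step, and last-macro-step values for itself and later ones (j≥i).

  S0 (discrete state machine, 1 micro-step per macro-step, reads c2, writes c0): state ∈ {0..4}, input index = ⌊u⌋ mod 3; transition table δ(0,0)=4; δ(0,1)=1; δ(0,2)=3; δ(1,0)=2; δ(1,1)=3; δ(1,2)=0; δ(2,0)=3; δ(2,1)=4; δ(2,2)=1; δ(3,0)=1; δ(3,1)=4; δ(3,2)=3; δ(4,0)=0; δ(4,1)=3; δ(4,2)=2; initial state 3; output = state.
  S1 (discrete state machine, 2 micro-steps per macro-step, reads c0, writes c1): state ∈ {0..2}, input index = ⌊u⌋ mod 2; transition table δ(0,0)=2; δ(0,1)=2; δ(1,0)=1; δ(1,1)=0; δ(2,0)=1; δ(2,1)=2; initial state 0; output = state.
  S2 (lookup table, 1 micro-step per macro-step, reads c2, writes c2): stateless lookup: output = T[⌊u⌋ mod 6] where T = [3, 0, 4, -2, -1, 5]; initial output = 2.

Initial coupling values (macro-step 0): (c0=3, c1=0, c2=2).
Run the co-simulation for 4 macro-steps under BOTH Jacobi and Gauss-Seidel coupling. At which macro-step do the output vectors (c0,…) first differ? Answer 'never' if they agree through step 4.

first divergence at macro-step: 2

[Jacobi] macro 1: S0 reads c2=2 → after 1×micro: 3; S1 reads c0=3 → after 2×micro: 2; S2 reads c2=2 → after 1×micro: 4 ⇒ (c0=3, c1=2, c2=4)
[Jacobi] macro 2: S0 reads c2=4 → after 1×micro: 4; S1 reads c0=3 → after 2×micro: 2; S2 reads c2=4 → after 1×micro: -1 ⇒ (c0=4, c1=2, c2=-1)
[Jacobi] macro 3: S0 reads c2=-1 → after 1×micro: 2; S1 reads c0=4 → after 2×micro: 1; S2 reads c2=-1 → after 1×micro: 5 ⇒ (c0=2, c1=1, c2=5)
[Jacobi] macro 4: S0 reads c2=5 → after 1×micro: 1; S1 reads c0=2 → after 2×micro: 1; S2 reads c2=5 → after 1×micro: 5 ⇒ (c0=1, c1=1, c2=5)
[Gauss-Seidel] macro 1: S0 reads c2=2 → after 1×micro: 3; S1 reads c0=3 → after 2×micro: 2; S2 reads c2=2 → after 1×micro: 4 ⇒ (c0=3, c1=2, c2=4)
[Gauss-Seidel] macro 2: S0 reads c2=4 → after 1×micro: 4; S1 reads c0=4 → after 2×micro: 1; S2 reads c2=4 → after 1×micro: -1 ⇒ (c0=4, c1=1, c2=-1)
[Gauss-Seidel] macro 3: S0 reads c2=-1 → after 1×micro: 2; S1 reads c0=2 → after 2×micro: 1; S2 reads c2=-1 → after 1×micro: 5 ⇒ (c0=2, c1=1, c2=5)
[Gauss-Seidel] macro 4: S0 reads c2=5 → after 1×micro: 1; S1 reads c0=1 → after 2×micro: 2; S2 reads c2=5 → after 1×micro: 5 ⇒ (c0=1, c1=2, c2=5)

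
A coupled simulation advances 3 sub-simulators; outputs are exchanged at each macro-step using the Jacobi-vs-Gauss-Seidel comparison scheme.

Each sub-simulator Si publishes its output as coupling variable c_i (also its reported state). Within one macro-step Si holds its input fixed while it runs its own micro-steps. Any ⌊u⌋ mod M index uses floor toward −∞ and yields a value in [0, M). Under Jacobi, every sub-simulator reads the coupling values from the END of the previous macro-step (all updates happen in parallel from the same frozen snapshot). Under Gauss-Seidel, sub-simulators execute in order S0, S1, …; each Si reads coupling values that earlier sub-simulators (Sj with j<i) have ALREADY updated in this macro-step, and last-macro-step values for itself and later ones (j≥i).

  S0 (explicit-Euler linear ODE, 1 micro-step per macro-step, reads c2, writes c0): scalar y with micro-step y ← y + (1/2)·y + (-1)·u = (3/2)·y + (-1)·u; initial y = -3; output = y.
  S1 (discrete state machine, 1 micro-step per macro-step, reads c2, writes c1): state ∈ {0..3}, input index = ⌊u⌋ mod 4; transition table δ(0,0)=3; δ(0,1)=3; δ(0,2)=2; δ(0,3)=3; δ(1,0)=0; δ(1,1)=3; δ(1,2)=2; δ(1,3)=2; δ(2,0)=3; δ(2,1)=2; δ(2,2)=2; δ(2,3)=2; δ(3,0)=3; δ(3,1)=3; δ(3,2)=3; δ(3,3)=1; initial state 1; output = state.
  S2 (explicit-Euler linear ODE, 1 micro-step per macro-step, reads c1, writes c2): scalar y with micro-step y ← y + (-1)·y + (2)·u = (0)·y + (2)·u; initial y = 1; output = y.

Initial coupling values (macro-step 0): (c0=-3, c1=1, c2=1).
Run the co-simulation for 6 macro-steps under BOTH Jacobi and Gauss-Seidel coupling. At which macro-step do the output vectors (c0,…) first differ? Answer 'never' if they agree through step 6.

first divergence at macro-step: 1

[Jacobi] macro 1: S0 reads c2=1 → after 1×micro: -11/2; S1 reads c2=1 → after 1×micro: 3; S2 reads c1=1 → after 1×micro: 2 ⇒ (c0=-11/2, c1=3, c2=2)
[Jacobi] macro 2: S0 reads c2=2 → after 1×micro: -41/4; S1 reads c2=2 → after 1×micro: 3; S2 reads c1=3 → after 1×micro: 6 ⇒ (c0=-41/4, c1=3, c2=6)
[Jacobi] macro 3: S0 reads c2=6 → after 1×micro: -171/8; S1 reads c2=6 → after 1×micro: 3; S2 reads c1=3 → after 1×micro: 6 ⇒ (c0=-171/8, c1=3, c2=6)
[Jacobi] macro 4: S0 reads c2=6 → after 1×micro: -609/16; S1 reads c2=6 → after 1×micro: 3; S2 reads c1=3 → after 1×micro: 6 ⇒ (c0=-609/16, c1=3, c2=6)
[Jacobi] macro 5: S0 reads c2=6 → after 1×micro: -2019/32; S1 reads c2=6 → after 1×micro: 3; S2 reads c1=3 → after 1×micro: 6 ⇒ (c0=-2019/32, c1=3, c2=6)
[Jacobi] macro 6: S0 reads c2=6 → after 1×micro: -6441/64; S1 reads c2=6 → after 1×micro: 3; S2 reads c1=3 → after 1×micro: 6 ⇒ (c0=-6441/64, c1=3, c2=6)
[Gauss-Seidel] macro 1: S0 reads c2=1 → after 1×micro: -11/2; S1 reads c2=1 → after 1×micro: 3; S2 reads c1=3 → after 1×micro: 6 ⇒ (c0=-11/2, c1=3, c2=6)
[Gauss-Seidel] macro 2: S0 reads c2=6 → after 1×micro: -57/4; S1 reads c2=6 → after 1×micro: 3; S2 reads c1=3 → after 1×micro: 6 ⇒ (c0=-57/4, c1=3, c2=6)
[Gauss-Seidel] macro 3: S0 reads c2=6 → after 1×micro: -219/8; S1 reads c2=6 → after 1×micro: 3; S2 reads c1=3 → after 1×micro: 6 ⇒ (c0=-219/8, c1=3, c2=6)
[Gauss-Seidel] macro 4: S0 reads c2=6 → after 1×micro: -753/16; S1 reads c2=6 → after 1×micro: 3; S2 reads c1=3 → after 1×micro: 6 ⇒ (c0=-753/16, c1=3, c2=6)
[Gauss-Seidel] macro 5: S0 reads c2=6 → after 1×micro: -2451/32; S1 reads c2=6 → after 1×micro: 3; S2 reads c1=3 → after 1×micro: 6 ⇒ (c0=-2451/32, c1=3, c2=6)
[Gauss-Seidel] macro 6: S0 reads c2=6 → after 1×micro: -7737/64; S1 reads c2=6 → after 1×micro: 3; S2 reads c1=3 → after 1×micro: 6 ⇒ (c0=-7737/64, c1=3, c2=6)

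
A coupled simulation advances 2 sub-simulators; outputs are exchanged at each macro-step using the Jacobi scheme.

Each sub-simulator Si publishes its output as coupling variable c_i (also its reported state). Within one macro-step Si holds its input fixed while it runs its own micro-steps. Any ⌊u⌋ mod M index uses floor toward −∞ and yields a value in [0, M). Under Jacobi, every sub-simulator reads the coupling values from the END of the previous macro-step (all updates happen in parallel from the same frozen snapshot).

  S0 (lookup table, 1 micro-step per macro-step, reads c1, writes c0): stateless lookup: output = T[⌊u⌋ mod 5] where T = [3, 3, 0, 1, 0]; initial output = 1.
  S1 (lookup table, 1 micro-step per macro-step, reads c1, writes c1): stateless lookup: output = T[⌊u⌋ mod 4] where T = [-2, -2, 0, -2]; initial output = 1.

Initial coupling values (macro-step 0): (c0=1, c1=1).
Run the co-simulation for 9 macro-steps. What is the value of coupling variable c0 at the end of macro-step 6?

c0 at macro-step 6 = 1

macro 1: S0 reads c1=1 → after 1×micro: 3; S1 reads c1=1 → after 1×micro: -2 ⇒ (c0=3, c1=-2)
macro 2: S0 reads c1=-2 → after 1×micro: 1; S1 reads c1=-2 → after 1×micro: 0 ⇒ (c0=1, c1=0)
macro 3: S0 reads c1=0 → after 1×micro: 3; S1 reads c1=0 → after 1×micro: -2 ⇒ (c0=3, c1=-2)
macro 4: S0 reads c1=-2 → after 1×micro: 1; S1 reads c1=-2 → after 1×micro: 0 ⇒ (c0=1, c1=0)
macro 5: S0 reads c1=0 → after 1×micro: 3; S1 reads c1=0 → after 1×micro: -2 ⇒ (c0=3, c1=-2)
macro 6: S0 reads c1=-2 → after 1×micro: 1; S1 reads c1=-2 → after 1×micro: 0 ⇒ (c0=1, c1=0)
macro 7: S0 reads c1=0 → after 1×micro: 3; S1 reads c1=0 → after 1×micro: -2 ⇒ (c0=3, c1=-2)
macro 8: S0 reads c1=-2 → after 1×micro: 1; S1 reads c1=-2 → after 1×micro: 0 ⇒ (c0=1, c1=0)
macro 9: S0 reads c1=0 → after 1×micro: 3; S1 reads c1=0 → after 1×micro: -2 ⇒ (c0=3, c1=-2)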